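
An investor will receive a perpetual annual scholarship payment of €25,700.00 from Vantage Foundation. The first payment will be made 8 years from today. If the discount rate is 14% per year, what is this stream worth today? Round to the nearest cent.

€73361.99

Value at end of year 7: C / r = €25,700.00 / 0.14 = €183,571.4286
Discount to today: PV = €183,571.4286 / (1 + 0.14)^7 = €183,571.4286 / 2.502269 = €73,361.99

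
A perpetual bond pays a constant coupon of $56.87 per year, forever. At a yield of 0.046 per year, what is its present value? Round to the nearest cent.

$1236.30

Level perpetuity: PV = C / r = $56.87 / 0.046 = $1,236.30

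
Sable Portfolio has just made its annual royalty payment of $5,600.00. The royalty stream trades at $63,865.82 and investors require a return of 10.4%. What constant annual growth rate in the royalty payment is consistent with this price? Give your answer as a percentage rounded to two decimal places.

P = D₀(1+g)/(r−g) ⇒ P(r−g) = D₀(1+g) ⇒ g(P+D₀) = P·r − D₀
g = (P·r − D₀)/(P + D₀) = ($63,865.82×0.104 − $5,600.00) / ($63,865.82 + $5,600.00) = 0.015001

1.50%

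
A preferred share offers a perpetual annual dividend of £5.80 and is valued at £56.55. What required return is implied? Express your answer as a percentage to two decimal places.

10.26%

P = C/r ⇒ r = C/P = £5.80/£56.55 = 0.102564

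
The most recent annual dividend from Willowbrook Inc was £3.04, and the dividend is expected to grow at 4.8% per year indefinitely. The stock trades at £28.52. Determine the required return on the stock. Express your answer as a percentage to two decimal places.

15.97%

D₁ = £3.04 × 1.048 = £3.1859
P = D₁/(r − g) ⇒ r = D₁/P + g = £3.1859/£28.52 + 0.048 = 0.111708 + 0.048 = 0.159708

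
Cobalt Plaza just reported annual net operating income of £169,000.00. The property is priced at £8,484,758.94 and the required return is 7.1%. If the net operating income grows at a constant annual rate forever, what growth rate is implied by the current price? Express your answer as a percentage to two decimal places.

5.01%

P = D₀(1+g)/(r−g) ⇒ P(r−g) = D₀(1+g) ⇒ g(P+D₀) = P·r − D₀
g = (P·r − D₀)/(P + D₀) = (£8,484,758.94×0.071 − £169,000.00) / (£8,484,758.94 + £169,000.00) = 0.050084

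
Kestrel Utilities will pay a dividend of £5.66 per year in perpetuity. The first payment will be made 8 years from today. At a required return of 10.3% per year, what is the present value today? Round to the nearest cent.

Value at end of year 7: C / r = £5.66 / 0.103 = £54.9515
Discount to today: PV = £54.9515 / (1 + 0.103)^7 = £54.9515 / 1.986226 = £27.67

£27.67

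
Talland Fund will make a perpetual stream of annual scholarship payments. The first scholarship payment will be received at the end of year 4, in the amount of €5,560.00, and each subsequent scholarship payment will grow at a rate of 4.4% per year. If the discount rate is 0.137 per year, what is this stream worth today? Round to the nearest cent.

Value at end of year 3: C₁ / (r − g) = €5,560.00 / (0.137 − 0.044) = €59,784.9462
Discount to today: PV = €59,784.9462 / (1 + 0.137)^3 = €59,784.9462 / 1.469878 = €40,673.40

€40673.40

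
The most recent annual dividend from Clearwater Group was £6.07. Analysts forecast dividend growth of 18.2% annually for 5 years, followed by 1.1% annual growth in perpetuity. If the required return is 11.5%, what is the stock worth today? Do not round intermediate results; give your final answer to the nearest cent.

D_1 = 7.17474
D_2 = 8.48054
D_3 = 10.02400
D_4 = 11.84837
D_5 = 14.00477
Terminal value at year 5: TV = D_5×(1+g_2)/(r−g_2) = 14.15883/0.104 = 136.14255
P_0 = D_1/(1+r)^1 + D_2/(1+r)^2 + D_3/(1+r)^3 + D_4/(1+r)^4 + D_5/(1+r)^5 + TV/(1+r)^5
    = 6.43474 + 6.82141 + 7.23130 + 7.66583 + 8.12647 + 78.99863 = 115.27838

£115.28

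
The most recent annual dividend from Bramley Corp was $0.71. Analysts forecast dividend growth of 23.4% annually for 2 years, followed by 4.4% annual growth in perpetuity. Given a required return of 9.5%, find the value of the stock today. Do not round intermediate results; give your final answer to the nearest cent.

D_1 = 0.87614
D_2 = 1.08116
Terminal value at year 2: TV = D_2×(1+g_2)/(r−g_2) = 1.12873/0.051 = 22.13191
P_0 = D_1/(1+r)^1 + D_2/(1+r)^2 + TV/(1+r)^2
    = 0.80013 + 0.90170 + 18.45826 = 20.16008

$20.16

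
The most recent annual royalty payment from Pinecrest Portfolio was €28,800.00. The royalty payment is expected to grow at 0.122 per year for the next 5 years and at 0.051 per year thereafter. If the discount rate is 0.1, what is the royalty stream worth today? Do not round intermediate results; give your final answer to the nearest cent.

D_1 = 32313.60000
D_2 = 36255.85920
D_3 = 40679.07402
D_4 = 45641.92105
D_5 = 51210.23542
Terminal value at year 5: TV = D_5×(1+g_2)/(r−g_2) = 53821.95743/0.049 = 1098407.29445
P_0 = D_1/(1+r)^1 + D_2/(1+r)^2 + D_3/(1+r)^3 + D_4/(1+r)^4 + D_5/(1+r)^5 + TV/(1+r)^5
    = 29376.00000 + 29963.52000 + 30562.79040 + 31174.04621 + 31797.52713 + 682024.51053 = 834898.39427

€834898.39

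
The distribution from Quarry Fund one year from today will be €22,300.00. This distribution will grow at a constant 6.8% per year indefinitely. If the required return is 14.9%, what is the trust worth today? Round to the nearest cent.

Growing perpetuity: P = D₁ / (r − g) = €22,300.0000 / (0.149 − 0.068) = €275,308.64

€275308.64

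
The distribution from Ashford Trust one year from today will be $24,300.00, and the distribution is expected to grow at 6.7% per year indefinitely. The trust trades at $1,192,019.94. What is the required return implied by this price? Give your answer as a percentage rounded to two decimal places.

P = D₁/(r − g) ⇒ r = D₁/P + g = $24,300.0000/$1,192,019.94 + 0.067 = 0.020386 + 0.067 = 0.087386

8.74%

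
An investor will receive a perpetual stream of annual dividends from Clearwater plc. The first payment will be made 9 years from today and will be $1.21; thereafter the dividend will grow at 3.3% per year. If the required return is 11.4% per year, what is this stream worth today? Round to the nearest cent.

Value at end of year 8: C₁ / (r − g) = $1.21 / (0.114 − 0.033) = $14.9383
Discount to today: PV = $14.9383 / (1 + 0.114)^8 = $14.9383 / 2.371819 = $6.30

$6.30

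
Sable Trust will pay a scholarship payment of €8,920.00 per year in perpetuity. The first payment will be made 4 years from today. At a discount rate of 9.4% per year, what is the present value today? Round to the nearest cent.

€72474.47

Value at end of year 3: C / r = €8,920.00 / 0.094 = €94,893.6170
Discount to today: PV = €94,893.6170 / (1 + 0.094)^3 = €94,893.6170 / 1.309339 = €72,474.47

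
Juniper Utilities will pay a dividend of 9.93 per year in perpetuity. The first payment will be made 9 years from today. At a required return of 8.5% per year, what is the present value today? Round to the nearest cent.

60.83

Value at end of year 8: C / r = 9.93 / 0.085 = 116.8235
Discount to today: PV = 116.8235 / (1 + 0.085)^8 = 116.8235 / 1.920604 = 60.83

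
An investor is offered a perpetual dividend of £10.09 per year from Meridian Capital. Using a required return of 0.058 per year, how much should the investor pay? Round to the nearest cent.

£173.97

Level perpetuity: PV = C / r = £10.09 / 0.058 = £173.97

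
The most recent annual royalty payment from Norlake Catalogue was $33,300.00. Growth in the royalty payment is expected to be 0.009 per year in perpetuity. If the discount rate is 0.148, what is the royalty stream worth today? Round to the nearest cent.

D₁ = D₀ × (1 + g) = $33,300.00 × 1.009 = $33,599.7000
Growing perpetuity: P = D₁ / (r − g) = $33,599.7000 / (0.148 − 0.009) = $241,724.46

$241724.46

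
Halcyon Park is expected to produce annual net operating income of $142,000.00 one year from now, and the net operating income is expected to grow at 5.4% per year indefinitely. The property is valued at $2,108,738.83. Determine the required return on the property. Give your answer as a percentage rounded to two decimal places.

12.13%

P = D₁/(r − g) ⇒ r = D₁/P + g = $142,000.0000/$2,108,738.83 + 0.054 = 0.067339 + 0.054 = 0.121339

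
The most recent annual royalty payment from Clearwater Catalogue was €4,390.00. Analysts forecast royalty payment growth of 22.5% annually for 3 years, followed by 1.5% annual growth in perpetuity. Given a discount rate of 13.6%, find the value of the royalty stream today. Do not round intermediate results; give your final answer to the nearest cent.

€61519.73

D_1 = 5377.75000
D_2 = 6587.74375
D_3 = 8069.98609
Terminal value at year 3: TV = D_3×(1+g_2)/(r−g_2) = 8191.03589/0.121 = 67694.51145
P_0 = D_1/(1+r)^1 + D_2/(1+r)^2 + D_3/(1+r)^3 + TV/(1+r)^3
    = 4733.93486 + 5104.81532 + 5504.75243 + 46176.22910 = 61519.73171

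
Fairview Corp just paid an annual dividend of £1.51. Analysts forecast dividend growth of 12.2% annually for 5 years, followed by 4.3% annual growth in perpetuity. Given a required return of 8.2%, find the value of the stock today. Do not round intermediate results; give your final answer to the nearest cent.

D_1 = 1.69422
D_2 = 1.90091
D_3 = 2.13283
D_4 = 2.39303
D_5 = 2.68498
Terminal value at year 5: TV = D_5×(1+g_2)/(r−g_2) = 2.80044/0.039 = 71.80603
P_0 = D_1/(1+r)^1 + D_2/(1+r)^2 + D_3/(1+r)^3 + D_4/(1+r)^4 + D_5/(1+r)^5 + TV/(1+r)^5
    = 1.56582 + 1.62371 + 1.68373 + 1.74598 + 1.81053 + 48.41998 = 56.84976

£56.85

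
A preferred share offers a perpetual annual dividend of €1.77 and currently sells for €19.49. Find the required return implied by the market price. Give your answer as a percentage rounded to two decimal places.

P = C/r ⇒ r = C/P = €1.77/€19.49 = 0.090816

9.08%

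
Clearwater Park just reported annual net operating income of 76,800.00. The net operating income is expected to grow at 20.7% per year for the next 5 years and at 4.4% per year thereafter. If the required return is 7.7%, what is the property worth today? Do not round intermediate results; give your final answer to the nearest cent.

4842977.77

D_1 = 92697.60000
D_2 = 111886.00320
D_3 = 135046.40586
D_4 = 163001.01188
D_5 = 196742.22133
Terminal value at year 5: TV = D_5×(1+g_2)/(r−g_2) = 205398.87907/0.033 = 6224208.45676
P_0 = D_1/(1+r)^1 + D_2/(1+r)^2 + D_3/(1+r)^3 + D_4/(1+r)^4 + D_5/(1+r)^5 + TV/(1+r)^5
    = 86070.19499 + 96459.35501 + 108102.54550 + 121151.13502 + 135774.76320 + 4295419.78124 = 4842977.77496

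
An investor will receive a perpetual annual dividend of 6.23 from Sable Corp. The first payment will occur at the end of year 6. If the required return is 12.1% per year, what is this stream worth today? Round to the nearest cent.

29.09

Value at end of year 5: C / r = 6.23 / 0.121 = 51.4876
Discount to today: PV = 51.4876 / (1 + 0.121)^5 = 51.4876 / 1.770223 = 29.09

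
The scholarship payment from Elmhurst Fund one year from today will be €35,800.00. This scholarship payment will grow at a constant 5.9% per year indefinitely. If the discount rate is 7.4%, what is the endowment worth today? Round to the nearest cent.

€2386666.67

Growing perpetuity: P = D₁ / (r − g) = €35,800.0000 / (0.074 − 0.059) = €2,386,666.67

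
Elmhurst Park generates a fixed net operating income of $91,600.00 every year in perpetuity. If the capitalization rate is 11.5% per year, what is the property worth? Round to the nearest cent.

Level perpetuity: PV = C / r = $91,600.00 / 0.115 = $796,521.74

$796521.74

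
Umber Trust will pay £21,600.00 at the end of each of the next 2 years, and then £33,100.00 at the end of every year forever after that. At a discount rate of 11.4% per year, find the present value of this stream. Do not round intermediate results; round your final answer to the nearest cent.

£270760.97

PV of 2-year annuity: £21,600.00 × [1 − (1+0.114)^−2] / 0.114 = 36794.96147
Perpetuity value at year 2: £33,100.00 / 0.114 = 290350.87719
PV of perpetuity: 290350.87719 / (1+0.114)^2 = 233966.00569
Total PV = 36794.96147 + 233966.00569 = 270760.96715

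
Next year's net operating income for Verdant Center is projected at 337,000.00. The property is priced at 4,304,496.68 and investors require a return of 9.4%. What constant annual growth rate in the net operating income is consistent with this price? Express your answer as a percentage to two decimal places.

1.57%

P = D₁/(r−g) ⇒ g = r − D₁/P = 0.094 − 337,000.00/4,304,496.68 = 0.015710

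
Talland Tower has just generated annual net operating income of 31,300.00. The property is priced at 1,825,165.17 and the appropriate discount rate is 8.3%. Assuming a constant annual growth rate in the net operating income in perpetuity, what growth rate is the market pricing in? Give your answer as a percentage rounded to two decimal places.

6.47%

P = D₀(1+g)/(r−g) ⇒ P(r−g) = D₀(1+g) ⇒ g(P+D₀) = P·r − D₀
g = (P·r − D₀)/(P + D₀) = (1,825,165.17×0.083 − 31,300.00) / (1,825,165.17 + 31,300.00) = 0.064741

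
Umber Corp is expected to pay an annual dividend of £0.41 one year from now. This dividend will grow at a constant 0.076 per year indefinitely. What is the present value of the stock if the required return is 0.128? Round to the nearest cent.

Growing perpetuity: P = D₁ / (r − g) = £0.4100 / (0.128 − 0.076) = £7.88

£7.88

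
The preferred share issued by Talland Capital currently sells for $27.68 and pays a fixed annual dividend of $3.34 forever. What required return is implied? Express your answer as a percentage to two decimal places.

P = C/r ⇒ r = C/P = $3.34/$27.68 = 0.120665

12.07%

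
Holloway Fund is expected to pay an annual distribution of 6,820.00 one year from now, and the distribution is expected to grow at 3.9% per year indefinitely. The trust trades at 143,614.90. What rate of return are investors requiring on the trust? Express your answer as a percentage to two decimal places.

8.65%

P = D₁/(r − g) ⇒ r = D₁/P + g = 6,820.0000/143,614.90 + 0.039 = 0.047488 + 0.039 = 0.086488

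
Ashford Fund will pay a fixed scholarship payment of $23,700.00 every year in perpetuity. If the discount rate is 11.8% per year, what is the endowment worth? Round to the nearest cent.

Level perpetuity: PV = C / r = $23,700.00 / 0.118 = $200,847.46

$200847.46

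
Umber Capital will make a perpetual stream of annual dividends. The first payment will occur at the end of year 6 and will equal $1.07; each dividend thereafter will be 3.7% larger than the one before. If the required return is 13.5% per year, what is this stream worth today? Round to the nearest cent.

Value at end of year 5: C₁ / (r − g) = $1.07 / (0.135 − 0.037) = $10.9184
Discount to today: PV = $10.9184 / (1 + 0.135)^5 = $10.9184 / 1.883559 = $5.80

$5.80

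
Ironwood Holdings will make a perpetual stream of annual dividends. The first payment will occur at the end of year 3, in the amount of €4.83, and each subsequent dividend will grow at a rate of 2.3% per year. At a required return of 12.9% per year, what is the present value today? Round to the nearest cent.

Value at end of year 2: C₁ / (r − g) = €4.83 / (0.129 − 0.023) = €45.5660
Discount to today: PV = €45.5660 / (1 + 0.129)^2 = €45.5660 / 1.274641 = €35.75

€35.75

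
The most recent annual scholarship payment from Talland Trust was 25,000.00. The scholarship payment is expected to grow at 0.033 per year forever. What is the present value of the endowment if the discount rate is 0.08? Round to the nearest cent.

D₁ = D₀ × (1 + g) = 25,000.00 × 1.033 = 25,825.0000
Growing perpetuity: P = D₁ / (r − g) = 25,825.0000 / (0.08 − 0.033) = 549,468.09

549468.09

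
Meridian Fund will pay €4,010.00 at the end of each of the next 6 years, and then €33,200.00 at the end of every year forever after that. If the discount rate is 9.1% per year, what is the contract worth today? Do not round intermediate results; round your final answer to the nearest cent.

€234280.69

PV of 6-year annuity: €4,010.00 × [1 − (1+0.091)^−6] / 0.091 = 17935.02752
Perpetuity value at year 6: €33,200.00 / 0.091 = 364835.16484
PV of perpetuity: 364835.16484 / (1+0.091)^6 = 216345.66019
Total PV = 17935.02752 + 216345.66019 = 234280.68771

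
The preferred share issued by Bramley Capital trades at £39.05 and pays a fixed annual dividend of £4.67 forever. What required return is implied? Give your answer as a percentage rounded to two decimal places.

P = C/r ⇒ r = C/P = £4.67/£39.05 = 0.119590

11.96%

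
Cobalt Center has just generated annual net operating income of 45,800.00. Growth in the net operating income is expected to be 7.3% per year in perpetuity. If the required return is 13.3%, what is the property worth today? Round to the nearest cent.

D₁ = D₀ × (1 + g) = 45,800.00 × 1.073 = 49,143.4000
Growing perpetuity: P = D₁ / (r − g) = 49,143.4000 / (0.133 − 0.073) = 819,056.67

819056.67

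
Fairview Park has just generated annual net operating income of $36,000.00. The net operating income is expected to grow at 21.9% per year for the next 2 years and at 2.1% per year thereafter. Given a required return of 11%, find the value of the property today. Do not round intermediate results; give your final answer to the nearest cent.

D_1 = 43884.00000
D_2 = 53494.59600
Terminal value at year 2: TV = D_2×(1+g_2)/(r−g_2) = 54617.98252/0.089 = 613685.19681
P_0 = D_1/(1+r)^1 + D_2/(1+r)^2 + TV/(1+r)^2
    = 39535.13514 + 43417.41417 + 498080.67268 = 581033.22199

$581033.22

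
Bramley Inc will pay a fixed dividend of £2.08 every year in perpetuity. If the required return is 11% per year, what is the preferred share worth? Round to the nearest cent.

Level perpetuity: PV = C / r = £2.08 / 0.11 = £18.91

£18.91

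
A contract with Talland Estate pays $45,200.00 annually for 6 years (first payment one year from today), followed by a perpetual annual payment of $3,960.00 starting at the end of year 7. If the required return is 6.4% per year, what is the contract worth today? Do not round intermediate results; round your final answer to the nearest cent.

PV of 6-year annuity: $45,200.00 × [1 − (1+0.064)^−6] / 0.064 = 219496.93702
Perpetuity value at year 6: $3,960.00 / 0.064 = 61875.00000
PV of perpetuity: 61875.00000 / (1+0.064)^6 = 42644.73738
Total PV = 219496.93702 + 42644.73738 = 262141.67440

$262141.67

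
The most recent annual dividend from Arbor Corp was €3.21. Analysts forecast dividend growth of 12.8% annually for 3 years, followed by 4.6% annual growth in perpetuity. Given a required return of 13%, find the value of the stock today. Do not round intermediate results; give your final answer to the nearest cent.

€49.36

D_1 = 3.62088
D_2 = 4.08435
D_3 = 4.60715
Terminal value at year 3: TV = D_3×(1+g_2)/(r−g_2) = 4.81908/0.084 = 57.36998
P_0 = D_1/(1+r)^1 + D_2/(1+r)^2 + D_3/(1+r)^3 + TV/(1+r)^3
    = 3.20432 + 3.19865 + 3.19299 + 39.76028 = 49.35623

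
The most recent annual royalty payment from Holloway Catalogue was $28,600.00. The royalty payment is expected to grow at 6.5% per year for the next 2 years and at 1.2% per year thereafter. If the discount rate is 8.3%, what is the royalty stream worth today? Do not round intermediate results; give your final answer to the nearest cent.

$449994.46

D_1 = 30459.00000
D_2 = 32438.83500
Terminal value at year 2: TV = D_2×(1+g_2)/(r−g_2) = 32828.10102/0.071 = 462367.62000
P_0 = D_1/(1+r)^1 + D_2/(1+r)^2 + TV/(1+r)^2
    = 28124.65374 + 27657.20797 + 394212.59812 = 449994.45983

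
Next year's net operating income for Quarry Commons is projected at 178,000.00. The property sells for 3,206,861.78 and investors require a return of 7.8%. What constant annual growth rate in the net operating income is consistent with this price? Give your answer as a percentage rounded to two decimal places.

2.25%

P = D₁/(r−g) ⇒ g = r − D₁/P = 0.078 − 178,000.00/3,206,861.78 = 0.022494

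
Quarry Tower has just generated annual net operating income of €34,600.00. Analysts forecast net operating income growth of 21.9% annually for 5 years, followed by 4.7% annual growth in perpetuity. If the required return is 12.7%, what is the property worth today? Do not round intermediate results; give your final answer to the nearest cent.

D_1 = 42177.40000
D_2 = 51414.25060
D_3 = 62673.97148
D_4 = 76399.57124
D_5 = 93131.07734
Terminal value at year 5: TV = D_5×(1+g_2)/(r−g_2) = 97508.23797/0.08 = 1218852.97464
P_0 = D_1/(1+r)^1 + D_2/(1+r)^2 + D_3/(1+r)^3 + D_4/(1+r)^4 + D_5/(1+r)^5 + TV/(1+r)^5
    = 37424.48980 + 40479.55019 + 43784.00326 + 47358.20761 + 51224.18374 + 670396.50474 = 890666.93935

€890666.94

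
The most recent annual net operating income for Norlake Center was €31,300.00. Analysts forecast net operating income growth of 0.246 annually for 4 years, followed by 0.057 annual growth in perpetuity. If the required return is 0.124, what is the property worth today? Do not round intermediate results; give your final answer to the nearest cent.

D_1 = 38999.80000
D_2 = 48593.75080
D_3 = 60547.81350
D_4 = 75442.57562
Terminal value at year 4: TV = D_4×(1+g_2)/(r−g_2) = 79742.80243/0.067 = 1190191.08100
P_0 = D_1/(1+r)^1 + D_2/(1+r)^2 + D_3/(1+r)^3 + D_4/(1+r)^4 + TV/(1+r)^4
    = 34697.33096 + 38463.41137 + 42638.26563 + 47266.26243 + 745678.19982 = 908743.47020

€908743.47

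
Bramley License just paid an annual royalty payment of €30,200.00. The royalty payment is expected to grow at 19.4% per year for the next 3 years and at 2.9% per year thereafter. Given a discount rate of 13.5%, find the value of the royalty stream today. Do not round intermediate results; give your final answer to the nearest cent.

€441654.24

D_1 = 36058.80000
D_2 = 43054.20720
D_3 = 51406.72340
Terminal value at year 3: TV = D_3×(1+g_2)/(r−g_2) = 52897.51838/0.106 = 499033.19222
P_0 = D_1/(1+r)^1 + D_2/(1+r)^2 + D_3/(1+r)^3 + TV/(1+r)^3
    = 31769.86784 + 33421.34115 + 35158.66197 + 341304.36945 = 441654.24041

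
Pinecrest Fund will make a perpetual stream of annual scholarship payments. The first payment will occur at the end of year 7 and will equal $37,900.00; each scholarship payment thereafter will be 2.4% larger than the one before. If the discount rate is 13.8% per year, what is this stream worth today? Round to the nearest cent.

Value at end of year 6: C₁ / (r − g) = $37,900.00 / (0.138 − 0.024) = $332,456.1404
Discount to today: PV = $332,456.1404 / (1 + 0.138)^6 = $332,456.1404 / 2.171969 = $153,066.72

$153066.72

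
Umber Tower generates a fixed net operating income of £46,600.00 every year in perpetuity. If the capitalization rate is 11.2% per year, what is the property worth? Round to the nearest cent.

£416071.43

Level perpetuity: PV = C / r = £46,600.00 / 0.112 = £416,071.43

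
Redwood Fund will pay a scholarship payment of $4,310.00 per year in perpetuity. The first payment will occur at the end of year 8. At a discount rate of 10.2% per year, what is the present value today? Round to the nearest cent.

Value at end of year 7: C / r = $4,310.00 / 0.102 = $42,254.9020
Discount to today: PV = $42,254.9020 / (1 + 0.102)^7 = $42,254.9020 / 1.973655 = $21,409.47

$21409.47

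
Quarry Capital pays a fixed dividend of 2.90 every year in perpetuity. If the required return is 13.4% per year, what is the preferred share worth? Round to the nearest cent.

Level perpetuity: PV = C / r = 2.90 / 0.134 = 21.64

21.64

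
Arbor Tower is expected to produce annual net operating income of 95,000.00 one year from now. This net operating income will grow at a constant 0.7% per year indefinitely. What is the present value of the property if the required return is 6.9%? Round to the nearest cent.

Growing perpetuity: P = D₁ / (r − g) = 95,000.0000 / (0.069 − 0.007) = 1,532,258.06

1532258.06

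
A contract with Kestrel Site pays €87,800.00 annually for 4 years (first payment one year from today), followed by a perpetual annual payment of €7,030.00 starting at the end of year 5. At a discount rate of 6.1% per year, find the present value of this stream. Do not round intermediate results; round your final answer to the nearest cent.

€394482.80

PV of 4-year annuity: €87,800.00 × [1 − (1+0.061)^−4] / 0.061 = 303540.91227
Perpetuity value at year 4: €7,030.00 / 0.061 = 115245.90164
PV of perpetuity: 115245.90164 / (1+0.061)^4 = 90941.88554
Total PV = 303540.91227 + 90941.88554 = 394482.79781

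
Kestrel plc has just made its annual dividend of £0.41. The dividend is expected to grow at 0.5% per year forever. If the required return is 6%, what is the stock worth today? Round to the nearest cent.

D₁ = D₀ × (1 + g) = £0.41 × 1.005 = £0.4121
Growing perpetuity: P = D₁ / (r − g) = £0.4121 / (0.06 − 0.005) = £7.49

£7.49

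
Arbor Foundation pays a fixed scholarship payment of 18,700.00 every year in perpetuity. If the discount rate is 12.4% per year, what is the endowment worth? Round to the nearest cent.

150806.45

Level perpetuity: PV = C / r = 18,700.00 / 0.124 = 150,806.45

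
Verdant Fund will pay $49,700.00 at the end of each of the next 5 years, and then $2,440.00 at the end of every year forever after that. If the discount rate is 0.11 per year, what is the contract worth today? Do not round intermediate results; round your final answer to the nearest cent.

PV of 5-year annuity: $49,700.00 × [1 − (1+0.11)^−5] / 0.11 = 183686.08178
Perpetuity value at year 5: $2,440.00 / 0.11 = 22181.81818
PV of perpetuity: 22181.81818 / (1+0.11)^5 = 13163.82946
Total PV = 183686.08178 + 13163.82946 = 196849.91124

$196849.91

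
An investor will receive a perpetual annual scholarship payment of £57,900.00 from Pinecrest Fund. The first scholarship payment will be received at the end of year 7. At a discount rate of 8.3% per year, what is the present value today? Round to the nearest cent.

£432344.29

Value at end of year 6: C / r = £57,900.00 / 0.083 = £697,590.3614
Discount to today: PV = £697,590.3614 / (1 + 0.083)^6 = £697,590.3614 / 1.613507 = £432,344.29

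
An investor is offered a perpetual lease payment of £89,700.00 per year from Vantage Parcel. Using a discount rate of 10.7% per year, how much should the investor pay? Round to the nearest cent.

£838317.76

Level perpetuity: PV = C / r = £89,700.00 / 0.107 = £838,317.76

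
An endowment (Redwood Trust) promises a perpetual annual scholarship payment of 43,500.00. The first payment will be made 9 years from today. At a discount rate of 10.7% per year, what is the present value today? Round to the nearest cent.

180270.44

Value at end of year 8: C / r = 43,500.00 / 0.107 = 406,542.0561
Discount to today: PV = 406,542.0561 / (1 + 0.107)^8 = 406,542.0561 / 2.255179 = 180,270.44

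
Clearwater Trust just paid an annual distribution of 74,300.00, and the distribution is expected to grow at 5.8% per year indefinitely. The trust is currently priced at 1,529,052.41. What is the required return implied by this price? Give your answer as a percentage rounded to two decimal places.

D₁ = 74,300.00 × 1.058 = 78,609.4000
P = D₁/(r − g) ⇒ r = D₁/P + g = 78,609.4000/1,529,052.41 + 0.058 = 0.051411 + 0.058 = 0.109411

10.94%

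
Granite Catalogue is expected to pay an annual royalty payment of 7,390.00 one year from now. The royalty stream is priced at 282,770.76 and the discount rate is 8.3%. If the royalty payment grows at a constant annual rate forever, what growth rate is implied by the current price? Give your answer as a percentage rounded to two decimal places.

P = D₁/(r−g) ⇒ g = r − D₁/P = 0.083 − 7,390.00/282,770.76 = 0.056866

5.69%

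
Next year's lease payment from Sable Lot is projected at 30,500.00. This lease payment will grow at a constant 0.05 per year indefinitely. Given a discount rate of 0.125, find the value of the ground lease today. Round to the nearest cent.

Growing perpetuity: P = D₁ / (r − g) = 30,500.0000 / (0.125 − 0.05) = 406,666.67

406666.67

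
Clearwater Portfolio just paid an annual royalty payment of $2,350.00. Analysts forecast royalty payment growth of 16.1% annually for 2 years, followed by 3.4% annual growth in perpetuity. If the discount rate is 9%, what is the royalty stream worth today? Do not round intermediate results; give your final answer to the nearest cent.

D_1 = 2728.35000
D_2 = 3167.61435
Terminal value at year 2: TV = D_2×(1+g_2)/(r−g_2) = 3275.31324/0.056 = 58487.73639
P_0 = D_1/(1+r)^1 + D_2/(1+r)^2 + TV/(1+r)^2
    = 2503.07339 + 2666.11762 + 49227.95757 = 54397.14859

$54397.15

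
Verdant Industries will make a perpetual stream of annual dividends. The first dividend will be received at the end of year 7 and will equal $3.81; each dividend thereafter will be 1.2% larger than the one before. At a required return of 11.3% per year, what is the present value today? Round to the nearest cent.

Value at end of year 6: C₁ / (r − g) = $3.81 / (0.113 − 0.012) = $37.7228
Discount to today: PV = $37.7228 / (1 + 0.113)^6 = $37.7228 / 1.900951 = $19.84

$19.84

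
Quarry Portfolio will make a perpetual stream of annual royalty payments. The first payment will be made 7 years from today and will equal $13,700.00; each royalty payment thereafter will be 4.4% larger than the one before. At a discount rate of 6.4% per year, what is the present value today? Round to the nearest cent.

Value at end of year 6: C₁ / (r − g) = $13,700.00 / (0.064 − 0.044) = $685,000.0000
Discount to today: PV = $685,000.0000 / (1 + 0.064)^6 = $685,000.0000 / 1.450941 = $472,107.40

$472107.40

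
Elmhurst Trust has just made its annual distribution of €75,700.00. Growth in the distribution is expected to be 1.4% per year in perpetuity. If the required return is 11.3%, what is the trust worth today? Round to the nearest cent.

D₁ = D₀ × (1 + g) = €75,700.00 × 1.014 = €76,759.8000
Growing perpetuity: P = D₁ / (r − g) = €76,759.8000 / (0.113 − 0.014) = €775,351.52

€775351.52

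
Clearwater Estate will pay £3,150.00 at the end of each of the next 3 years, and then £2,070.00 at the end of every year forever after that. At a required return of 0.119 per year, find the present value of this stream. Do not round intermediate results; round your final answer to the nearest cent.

£19993.40

PV of 3-year annuity: £3,150.00 × [1 − (1+0.119)^−3] / 0.119 = 7578.78851
Perpetuity value at year 3: £2,070.00 / 0.119 = 17394.95798
PV of perpetuity: 17394.95798 / (1+0.119)^3 = 12414.61125
Total PV = 7578.78851 + 12414.61125 = 19993.39976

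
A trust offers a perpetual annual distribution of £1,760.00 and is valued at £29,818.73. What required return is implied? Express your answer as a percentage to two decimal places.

5.90%

P = C/r ⇒ r = C/P = £1,760.00/£29,818.73 = 0.059023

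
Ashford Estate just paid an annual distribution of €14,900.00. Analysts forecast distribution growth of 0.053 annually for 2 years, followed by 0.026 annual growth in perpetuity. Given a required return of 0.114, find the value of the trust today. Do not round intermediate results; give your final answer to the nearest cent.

D_1 = 15689.70000
D_2 = 16521.25410
Terminal value at year 2: TV = D_2×(1+g_2)/(r−g_2) = 16950.80671/0.088 = 192622.80348
P_0 = D_1/(1+r)^1 + D_2/(1+r)^2 + TV/(1+r)^2
    = 14084.11131 + 13312.89875 + 155216.29682 = 182613.30688

€182613.31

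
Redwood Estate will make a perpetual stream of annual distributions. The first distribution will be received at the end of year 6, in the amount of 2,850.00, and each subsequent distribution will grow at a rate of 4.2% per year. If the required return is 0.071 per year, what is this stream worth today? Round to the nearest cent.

69742.82

Value at end of year 5: C₁ / (r − g) = 2,850.00 / (0.071 − 0.042) = 98,275.8621
Discount to today: PV = 98,275.8621 / (1 + 0.071)^5 = 98,275.8621 / 1.409118 = 69,742.82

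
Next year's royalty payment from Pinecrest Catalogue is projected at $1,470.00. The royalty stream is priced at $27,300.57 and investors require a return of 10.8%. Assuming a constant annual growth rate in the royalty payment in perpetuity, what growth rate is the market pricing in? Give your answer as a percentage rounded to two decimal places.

5.42%

P = D₁/(r−g) ⇒ g = r − D₁/P = 0.108 − $1,470.00/$27,300.57 = 0.054155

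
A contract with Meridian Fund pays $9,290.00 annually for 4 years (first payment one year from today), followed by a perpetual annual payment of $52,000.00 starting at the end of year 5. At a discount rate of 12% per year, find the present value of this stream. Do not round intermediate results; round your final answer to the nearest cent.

PV of 4-year annuity: $9,290.00 × [1 − (1+0.12)^−4] / 0.12 = 28216.97543
Perpetuity value at year 4: $52,000.00 / 0.12 = 433333.33333
PV of perpetuity: 433333.33333 / (1+0.12)^4 = 275391.16731
Total PV = 28216.97543 + 275391.16731 = 303608.14274

$303608.14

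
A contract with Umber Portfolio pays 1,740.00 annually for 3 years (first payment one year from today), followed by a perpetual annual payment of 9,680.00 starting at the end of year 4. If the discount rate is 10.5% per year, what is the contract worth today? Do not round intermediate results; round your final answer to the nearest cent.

72617.40

PV of 3-year annuity: 1,740.00 × [1 − (1+0.105)^−3] / 0.105 = 4289.31482
Perpetuity value at year 3: 9,680.00 / 0.105 = 92190.47619
PV of perpetuity: 92190.47619 / (1+0.105)^3 = 68328.08108
Total PV = 4289.31482 + 68328.08108 = 72617.39590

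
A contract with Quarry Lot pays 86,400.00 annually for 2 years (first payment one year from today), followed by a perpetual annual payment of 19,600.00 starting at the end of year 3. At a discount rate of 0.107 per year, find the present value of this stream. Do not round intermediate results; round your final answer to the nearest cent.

298031.47

PV of 2-year annuity: 86,400.00 × [1 − (1+0.107)^−2] / 0.107 = 148553.55058
Perpetuity value at year 2: 19,600.00 / 0.107 = 183177.57009
PV of perpetuity: 183177.57009 / (1+0.107)^2 = 149477.92205
Total PV = 148553.55058 + 149477.92205 = 298031.47262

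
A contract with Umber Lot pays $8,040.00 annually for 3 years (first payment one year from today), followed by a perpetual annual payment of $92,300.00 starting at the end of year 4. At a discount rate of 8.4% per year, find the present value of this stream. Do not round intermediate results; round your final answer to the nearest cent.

PV of 3-year annuity: $8,040.00 × [1 − (1+0.084)^−3] / 0.084 = 20571.21888
Perpetuity value at year 3: $92,300.00 / 0.084 = 1098809.52381
PV of perpetuity: 1098809.52381 / (1+0.084)^3 = 862649.88420
Total PV = 20571.21888 + 862649.88420 = 883221.10308

$883221.10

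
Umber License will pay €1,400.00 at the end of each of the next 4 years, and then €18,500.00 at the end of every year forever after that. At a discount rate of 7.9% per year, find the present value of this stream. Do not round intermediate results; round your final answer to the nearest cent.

PV of 4-year annuity: €1,400.00 × [1 − (1+0.079)^−4] / 0.079 = 4647.31774
Perpetuity value at year 4: €18,500.00 / 0.079 = 234177.21519
PV of perpetuity: 234177.21519 / (1+0.079)^4 = 172766.23077
Total PV = 4647.31774 + 172766.23077 = 177413.54851

€177413.55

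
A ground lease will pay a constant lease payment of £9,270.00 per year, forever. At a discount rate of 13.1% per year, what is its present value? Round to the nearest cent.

£70763.36

Level perpetuity: PV = C / r = £9,270.00 / 0.131 = £70,763.36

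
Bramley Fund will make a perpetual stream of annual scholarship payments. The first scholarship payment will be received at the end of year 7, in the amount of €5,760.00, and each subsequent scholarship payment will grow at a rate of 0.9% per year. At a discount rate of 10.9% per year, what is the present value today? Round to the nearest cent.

€30962.30

Value at end of year 6: C₁ / (r − g) = €5,760.00 / (0.109 − 0.009) = €57,600.0000
Discount to today: PV = €57,600.0000 / (1 + 0.109)^6 = €57,600.0000 / 1.860327 = €30,962.30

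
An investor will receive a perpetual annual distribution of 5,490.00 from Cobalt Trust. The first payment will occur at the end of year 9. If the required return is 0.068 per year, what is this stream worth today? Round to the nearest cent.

47697.26

Value at end of year 8: C / r = 5,490.00 / 0.068 = 80,735.2941
Discount to today: PV = 80,735.2941 / (1 + 0.068)^8 = 80,735.2941 / 1.692661 = 47,697.26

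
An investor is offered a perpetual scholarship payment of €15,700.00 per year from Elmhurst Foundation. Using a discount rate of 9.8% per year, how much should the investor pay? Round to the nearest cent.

€160204.08

Level perpetuity: PV = C / r = €15,700.00 / 0.098 = €160,204.08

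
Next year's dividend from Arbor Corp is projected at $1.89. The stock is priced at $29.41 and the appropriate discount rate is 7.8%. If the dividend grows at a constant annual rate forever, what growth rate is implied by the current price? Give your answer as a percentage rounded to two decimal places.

1.37%

P = D₁/(r−g) ⇒ g = r − D₁/P = 0.078 − $1.89/$29.41 = 0.013736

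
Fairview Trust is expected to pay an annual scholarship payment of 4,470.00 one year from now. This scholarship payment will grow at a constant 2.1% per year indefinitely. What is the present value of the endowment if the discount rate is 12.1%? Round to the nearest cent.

44700.00

Growing perpetuity: P = D₁ / (r − g) = 4,470.0000 / (0.121 − 0.021) = 44,700.00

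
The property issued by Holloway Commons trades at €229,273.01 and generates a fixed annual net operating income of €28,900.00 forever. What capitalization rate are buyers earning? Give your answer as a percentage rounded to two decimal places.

P = C/r ⇒ r = C/P = €28,900.00/€229,273.01 = 0.126051

12.61%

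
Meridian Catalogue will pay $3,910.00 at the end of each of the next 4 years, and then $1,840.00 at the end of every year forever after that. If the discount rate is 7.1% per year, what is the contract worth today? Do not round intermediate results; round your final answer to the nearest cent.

$32911.22

PV of 4-year annuity: $3,910.00 × [1 − (1+0.071)^−4] / 0.071 = 13214.15239
Perpetuity value at year 4: $1,840.00 / 0.071 = 25915.49296
PV of perpetuity: 25915.49296 / (1+0.071)^4 = 19697.06831
Total PV = 13214.15239 + 19697.06831 = 32911.22069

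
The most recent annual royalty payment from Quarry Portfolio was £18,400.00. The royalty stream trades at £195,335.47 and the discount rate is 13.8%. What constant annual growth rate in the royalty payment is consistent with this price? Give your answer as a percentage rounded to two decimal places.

4.00%

P = D₀(1+g)/(r−g) ⇒ P(r−g) = D₀(1+g) ⇒ g(P+D₀) = P·r − D₀
g = (P·r − D₀)/(P + D₀) = (£195,335.47×0.138 − £18,400.00) / (£195,335.47 + £18,400.00) = 0.040032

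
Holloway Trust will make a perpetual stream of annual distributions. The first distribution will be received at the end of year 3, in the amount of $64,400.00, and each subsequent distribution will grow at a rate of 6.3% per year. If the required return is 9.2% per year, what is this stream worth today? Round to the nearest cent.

$1862269.77

Value at end of year 2: C₁ / (r − g) = $64,400.00 / (0.092 − 0.063) = $2,220,689.6552
Discount to today: PV = $2,220,689.6552 / (1 + 0.092)^2 = $2,220,689.6552 / 1.192464 = $1,862,269.77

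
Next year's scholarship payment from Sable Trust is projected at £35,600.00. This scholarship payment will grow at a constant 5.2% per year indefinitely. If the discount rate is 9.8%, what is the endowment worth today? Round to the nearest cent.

Growing perpetuity: P = D₁ / (r − g) = £35,600.0000 / (0.098 − 0.052) = £773,913.04

£773913.04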